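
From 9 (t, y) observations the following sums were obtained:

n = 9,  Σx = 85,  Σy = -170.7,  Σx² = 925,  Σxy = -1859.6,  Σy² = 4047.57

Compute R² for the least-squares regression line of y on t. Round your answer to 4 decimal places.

Sxx = Σx² − (Σx)²/n = 925 − 802.777778 = 122.222222
Sxy = Σxy − (Σx)(Σy)/n = -1859.6 − (-1612.166667) = -247.433333
Syy = Σy² − (Σy)²/n = 4047.57 − 3237.61 = 809.96
R² = Sxy²/(Sxx·Syy) = (-247.433333)²/(122.222222·809.96) = 0.618447

0.6184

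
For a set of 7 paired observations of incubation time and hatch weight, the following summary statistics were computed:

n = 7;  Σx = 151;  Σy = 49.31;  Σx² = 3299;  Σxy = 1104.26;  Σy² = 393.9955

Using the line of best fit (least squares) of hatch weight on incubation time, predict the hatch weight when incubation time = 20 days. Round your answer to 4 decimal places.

5.5159

Sxx = Σx² − (Σx)²/n = 3299 − 3257.285714 = 41.714286
Sxy = Σxy − (Σx)(Σy)/n = 1104.26 − 1063.687143 = 40.572857
b = Sxy/Sxx = 40.572857/41.714286 = 0.972637
a = ȳ − b·x̄ = 7.044286 − 0.972637·21.571429 = -13.936884
ŷ(20) = a + b·20 = -13.936884 + 0.972637·20 = 5.515856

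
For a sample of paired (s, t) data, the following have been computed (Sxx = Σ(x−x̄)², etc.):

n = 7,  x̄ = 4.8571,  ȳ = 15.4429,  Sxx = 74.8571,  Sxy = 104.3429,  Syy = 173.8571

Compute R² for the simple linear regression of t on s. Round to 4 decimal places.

R² = Sxy²/(Sxx·Syy) = (104.3429)²/(74.8571·173.8571) = 0.836566

0.8366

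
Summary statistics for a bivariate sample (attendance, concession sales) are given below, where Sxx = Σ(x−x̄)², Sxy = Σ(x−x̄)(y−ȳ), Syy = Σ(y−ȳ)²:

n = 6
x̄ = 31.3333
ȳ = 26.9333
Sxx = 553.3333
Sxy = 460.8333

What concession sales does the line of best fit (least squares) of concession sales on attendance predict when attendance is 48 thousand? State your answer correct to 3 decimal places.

b = Sxy/Sxx = 460.8333/553.3333 = 0.832831
a = ȳ − b·x̄ = 26.9333 − 0.832831·31.3333 = 0.837947
ŷ(48) = a + b·48 = 0.837947 + 0.832831·48 = 40.813850

40.814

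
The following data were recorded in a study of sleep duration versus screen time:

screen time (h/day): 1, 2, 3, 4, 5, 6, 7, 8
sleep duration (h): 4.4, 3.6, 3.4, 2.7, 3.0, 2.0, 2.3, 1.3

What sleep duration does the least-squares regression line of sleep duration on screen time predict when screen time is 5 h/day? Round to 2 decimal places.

n = 8, Σx = 36, Σy = 22.7, Σxy = 86.1, Σx² = 204
Sxx = Σx² − (Σx)²/n = 204 − 162 = 42
Sxy = Σxy − (Σx)(Σy)/n = 86.1 − 102.15 = -16.05
b = Sxy/Sxx = -16.05/42 = -0.382143
a = ȳ − b·x̄ = 2.8375 − (-0.382143)·4.5 = 4.557143
ŷ(5) = a + b·5 = 4.557143 + (-0.382143)·5 = 2.646429

2.65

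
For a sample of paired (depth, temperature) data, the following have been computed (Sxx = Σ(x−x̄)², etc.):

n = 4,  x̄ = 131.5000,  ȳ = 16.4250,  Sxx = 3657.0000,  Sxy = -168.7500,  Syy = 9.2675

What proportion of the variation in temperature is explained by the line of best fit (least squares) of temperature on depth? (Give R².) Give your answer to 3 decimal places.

R² = Sxy²/(Sxx·Syy) = (-168.75)²/(3657·9.2675) = 0.840234

0.840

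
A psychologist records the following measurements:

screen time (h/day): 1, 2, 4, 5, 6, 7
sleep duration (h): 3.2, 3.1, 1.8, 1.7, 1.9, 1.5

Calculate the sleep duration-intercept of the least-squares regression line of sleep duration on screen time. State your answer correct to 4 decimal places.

n = 6, Σx = 25, Σy = 13.2, Σxy = 47, Σx² = 131
Sxx = Σx² − (Σx)²/n = 131 − 104.166667 = 26.833333
Sxy = Σxy − (Σx)(Σy)/n = 47 − 55 = -8
b = Sxy/Sxx = -8/26.833333 = -0.298137
a = ȳ − b·x̄ = 2.2 − (-0.298137)·4.166667 = 3.442236

3.4422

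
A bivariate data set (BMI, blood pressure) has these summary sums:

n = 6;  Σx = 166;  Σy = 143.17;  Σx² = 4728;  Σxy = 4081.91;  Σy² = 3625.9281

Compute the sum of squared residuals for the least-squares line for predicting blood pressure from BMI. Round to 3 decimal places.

Sxx = Σx² − (Σx)²/n = 4728 − 4592.666667 = 135.333333
Sxy = Σxy − (Σx)(Σy)/n = 4081.91 − 3961.036667 = 120.873333
Syy = Σy² − (Σy)²/n = 3625.9281 − 3416.274817 = 209.653283
b = Sxy/Sxx = 120.873333/135.333333 = 0.893153
SSE = Syy − b·Sxy = 209.653283 − 0.893153·120.873333 = 101.694938

101.695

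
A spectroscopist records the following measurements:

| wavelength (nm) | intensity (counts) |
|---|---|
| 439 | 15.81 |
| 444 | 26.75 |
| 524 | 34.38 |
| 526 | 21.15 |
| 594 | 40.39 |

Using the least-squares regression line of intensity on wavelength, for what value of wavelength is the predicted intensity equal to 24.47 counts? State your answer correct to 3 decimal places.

477.771

n = 5, Σx = 2527, Σy = 138.48, Σxy = 71949.27, Σx² = 1293945
Sxx = Σx² − (Σx)²/n = 1293945 − 1277145.8 = 16799.2
Sxy = Σxy − (Σx)(Σy)/n = 71949.27 − 69987.792 = 1961.478
b = Sxy/Sxx = 1961.478/16799.2 = 0.116760
a = ȳ − b·x̄ = 27.696 − 0.116760·505.4 = -31.314607
Set a + b·x = 24.47: x = (24.47 − (-31.314607)) / 0.116760 = 477.770723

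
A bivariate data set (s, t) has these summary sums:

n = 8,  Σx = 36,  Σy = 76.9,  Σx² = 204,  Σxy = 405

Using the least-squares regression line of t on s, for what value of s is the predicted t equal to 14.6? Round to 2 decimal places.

8.05

Sxx = Σx² − (Σx)²/n = 204 − 162 = 42
Sxy = Σxy − (Σx)(Σy)/n = 405 − 346.05 = 58.95
b = Sxy/Sxx = 58.95/42 = 1.403571
a = ȳ − b·x̄ = 9.6125 − 1.403571·4.5 = 3.296429
Set a + b·x = 14.6: x = (14.6 − 3.296429) / 1.403571 = 8.053435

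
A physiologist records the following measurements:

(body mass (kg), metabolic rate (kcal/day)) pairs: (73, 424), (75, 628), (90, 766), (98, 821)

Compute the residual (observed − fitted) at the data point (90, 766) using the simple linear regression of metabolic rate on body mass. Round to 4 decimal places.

n = 4, Σx = 336, Σy = 2639, Σxy = 227450, Σx² = 28658
Sxx = Σx² − (Σx)²/n = 28658 − 28224 = 434
Sxy = Σxy − (Σx)(Σy)/n = 227450 − 221676 = 5774
b = Sxy/Sxx = 5774/434 = 13.304147
a = ȳ − b·x̄ = 659.75 − 13.304147·84 = -457.798387
ŷ(90) = -457.798387 + 13.304147·90 = 739.574885
residual = y − ŷ = 766 − 739.574885 = 26.425115

26.4251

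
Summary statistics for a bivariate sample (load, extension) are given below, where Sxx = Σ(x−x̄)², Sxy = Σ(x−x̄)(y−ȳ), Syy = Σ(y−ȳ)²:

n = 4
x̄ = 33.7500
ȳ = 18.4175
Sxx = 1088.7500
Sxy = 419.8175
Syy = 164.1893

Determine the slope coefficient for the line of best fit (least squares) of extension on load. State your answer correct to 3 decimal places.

b = Sxy/Sxx = 419.8175/1088.75 = 0.385596

0.386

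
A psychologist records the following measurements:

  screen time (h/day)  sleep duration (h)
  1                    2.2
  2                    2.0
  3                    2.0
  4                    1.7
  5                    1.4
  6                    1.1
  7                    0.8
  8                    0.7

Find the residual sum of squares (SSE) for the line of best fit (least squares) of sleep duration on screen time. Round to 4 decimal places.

0.0654

n = 8, Σx = 36, Σy = 11.9, Σxy = 43.8, Σx² = 204, Σy² = 20.03
Sxx = Σx² − (Σx)²/n = 204 − 162 = 42
Sxy = Σxy − (Σx)(Σy)/n = 43.8 − 53.55 = -9.75
Syy = Σy² − (Σy)²/n = 20.03 − 17.70125 = 2.32875
b = Sxy/Sxx = -9.75/42 = -0.232143
SSE = Syy − b·Sxy = 2.32875 − (-0.232143)·(-9.75) = 0.065357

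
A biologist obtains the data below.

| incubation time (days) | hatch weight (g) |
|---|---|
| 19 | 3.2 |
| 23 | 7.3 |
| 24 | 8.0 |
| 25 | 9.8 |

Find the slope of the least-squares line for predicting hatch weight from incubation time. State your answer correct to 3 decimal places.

n = 4, Σx = 91, Σy = 28.3, Σxy = 665.7, Σx² = 2091
Sxx = Σx² − (Σx)²/n = 2091 − 2070.25 = 20.75
Sxy = Σxy − (Σx)(Σy)/n = 665.7 − 643.825 = 21.875
b = Sxy/Sxx = 21.875/20.75 = 1.054217

1.054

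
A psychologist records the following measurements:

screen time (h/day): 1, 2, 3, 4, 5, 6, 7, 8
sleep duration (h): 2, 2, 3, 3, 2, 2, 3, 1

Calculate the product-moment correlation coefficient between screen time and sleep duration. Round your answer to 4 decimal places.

-0.2474

n = 8, Σx = 36, Σy = 18, Σxy = 78, Σx² = 204, Σy² = 44
Sxx = Σx² − (Σx)²/n = 204 − 162 = 42
Sxy = Σxy − (Σx)(Σy)/n = 78 − 81 = -3
Syy = Σy² − (Σy)²/n = 44 − 40.5 = 3.5
r = Sxy/√(Sxx·Syy) = -3/√(147) = -3/12.124356 = -0.247436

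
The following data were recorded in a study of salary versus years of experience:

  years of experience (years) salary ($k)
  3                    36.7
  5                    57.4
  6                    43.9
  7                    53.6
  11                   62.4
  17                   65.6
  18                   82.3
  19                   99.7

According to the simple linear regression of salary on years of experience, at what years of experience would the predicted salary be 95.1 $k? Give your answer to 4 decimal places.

22.1776

n = 8, Σx = 86, Σy = 501.6, Σxy = 6213, Σx² = 1214
Sxx = Σx² − (Σx)²/n = 1214 − 924.5 = 289.5
Sxy = Σxy − (Σx)(Σy)/n = 6213 − 5392.2 = 820.8
b = Sxy/Sxx = 820.8/289.5 = 2.835233
a = ȳ − b·x̄ = 62.7 − 2.835233·10.75 = 32.221244
Set a + b·x = 95.1: x = (95.1 − 32.221244) / 2.835233 = 22.177632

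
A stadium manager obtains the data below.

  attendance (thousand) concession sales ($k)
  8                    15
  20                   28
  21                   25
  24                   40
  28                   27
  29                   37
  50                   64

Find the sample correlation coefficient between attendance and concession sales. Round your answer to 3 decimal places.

n = 7, Σx = 180, Σy = 236, Σxy = 7194, Σx² = 5606, Σy² = 9428
Sxx = Σx² − (Σx)²/n = 5606 − 4628.571429 = 977.428571
Sxy = Σxy − (Σx)(Σy)/n = 7194 − 6068.571429 = 1125.428571
Syy = Σy² − (Σy)²/n = 9428 − 7956.571429 = 1471.428571
r = Sxy/√(Sxx·Syy) = 1125.428571/√(1438216.326531) = 1125.428571/1199.256572 = 0.938439

0.938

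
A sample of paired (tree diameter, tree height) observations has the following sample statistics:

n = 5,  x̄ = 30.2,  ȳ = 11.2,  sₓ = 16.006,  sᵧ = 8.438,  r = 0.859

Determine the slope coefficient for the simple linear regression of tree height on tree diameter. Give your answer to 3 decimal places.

b = r · sᵧ/sₓ = 0.859 · 8.438/16.006 = 0.452845

0.453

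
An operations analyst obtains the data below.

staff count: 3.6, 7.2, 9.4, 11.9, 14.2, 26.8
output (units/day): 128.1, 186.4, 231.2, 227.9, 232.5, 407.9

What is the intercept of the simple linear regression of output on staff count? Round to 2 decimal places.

96.76

n = 6, Σx = 73.1, Σy = 1414, Σxy = 20921.75, Σx² = 1214.65
Sxx = Σx² − (Σx)²/n = 1214.65 − 890.601667 = 324.048333
Sxy = Σxy − (Σx)(Σy)/n = 20921.75 − 17227.233333 = 3694.516667
b = Sxy/Sxx = 3694.516667/324.048333 = 11.401128
a = ȳ − b·x̄ = 235.666667 − 11.401128·12.183333 = 96.762919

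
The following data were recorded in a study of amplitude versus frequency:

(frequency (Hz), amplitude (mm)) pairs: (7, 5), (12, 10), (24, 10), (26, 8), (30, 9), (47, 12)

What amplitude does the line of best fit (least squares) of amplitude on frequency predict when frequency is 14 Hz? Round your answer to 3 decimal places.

n = 6, Σx = 146, Σy = 54, Σxy = 1437, Σx² = 4554
Sxx = Σx² − (Σx)²/n = 4554 − 3552.666667 = 1001.333333
Sxy = Σxy − (Σx)(Σy)/n = 1437 − 1314 = 123
b = Sxy/Sxx = 123/1001.333333 = 0.122836
a = ȳ − b·x̄ = 9 − 0.122836·24.333333 = 6.010985
ŷ(14) = a + b·14 = 6.010985 + 0.122836·14 = 7.730692

7.731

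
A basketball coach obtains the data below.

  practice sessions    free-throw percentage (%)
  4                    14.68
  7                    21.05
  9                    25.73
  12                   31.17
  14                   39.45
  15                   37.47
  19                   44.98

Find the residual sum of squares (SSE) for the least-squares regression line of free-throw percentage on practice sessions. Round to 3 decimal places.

n = 7, Σx = 80, Σy = 214.53, Σxy = 2780.65, Σx² = 1072, Σy² = 7275.7105
Sxx = Σx² − (Σx)²/n = 1072 − 914.285714 = 157.714286
Sxy = Σxy − (Σx)(Σy)/n = 2780.65 − 2451.771429 = 328.878571
Syy = Σy² − (Σy)²/n = 7275.7105 − 6574.731557 = 700.978943
b = Sxy/Sxx = 328.878571/157.714286 = 2.085281
SSE = Syy − b·Sxy = 700.978943 − 2.085281·328.878571 = 15.174773

15.175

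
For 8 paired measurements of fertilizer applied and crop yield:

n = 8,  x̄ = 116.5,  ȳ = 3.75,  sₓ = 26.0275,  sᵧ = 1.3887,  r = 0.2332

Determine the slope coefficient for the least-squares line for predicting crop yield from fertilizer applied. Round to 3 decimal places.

0.012

b = r · sᵧ/sₓ = 0.2332 · 1.3887/26.0275 = 0.012442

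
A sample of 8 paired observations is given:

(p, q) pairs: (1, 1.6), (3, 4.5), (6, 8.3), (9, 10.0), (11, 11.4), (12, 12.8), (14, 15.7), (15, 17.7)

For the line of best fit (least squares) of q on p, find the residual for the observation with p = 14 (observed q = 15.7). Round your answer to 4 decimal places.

0.0847

n = 8, Σx = 71, Σy = 82, Σxy = 919.2, Σx² = 813
Sxx = Σx² − (Σx)²/n = 813 − 630.125 = 182.875
Sxy = Σxy − (Σx)(Σy)/n = 919.2 − 727.75 = 191.45
b = Sxy/Sxx = 191.45/182.875 = 1.046890
a = ȳ − b·x̄ = 10.25 − 1.046890·8.875 = 0.958852
ŷ(14) = 0.958852 + 1.046890·14 = 15.615311
residual = y − ŷ = 15.7 − 15.615311 = 0.084689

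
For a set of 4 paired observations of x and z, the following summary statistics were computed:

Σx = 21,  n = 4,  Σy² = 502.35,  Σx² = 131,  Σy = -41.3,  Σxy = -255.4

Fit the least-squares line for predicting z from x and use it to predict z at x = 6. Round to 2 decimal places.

Sxx = Σx² − (Σx)²/n = 131 − 110.25 = 20.75
Sxy = Σxy − (Σx)(Σy)/n = -255.4 − (-216.825) = -38.575
b = Sxy/Sxx = -38.575/20.75 = -1.859036
a = ȳ − b·x̄ = -10.325 − (-1.859036)·5.25 = -0.565060
ŷ(6) = a + b·6 = -0.565060 + (-1.859036)·6 = -11.719277

-11.72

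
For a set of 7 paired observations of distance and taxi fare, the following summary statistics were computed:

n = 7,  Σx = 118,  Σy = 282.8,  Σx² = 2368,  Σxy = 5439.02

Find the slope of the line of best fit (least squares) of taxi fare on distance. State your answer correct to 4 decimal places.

1.7733

Sxx = Σx² − (Σx)²/n = 2368 − 1989.142857 = 378.857143
Sxy = Σxy − (Σx)(Σy)/n = 5439.02 − 4767.2 = 671.82
b = Sxy/Sxx = 671.82/378.857143 = 1.773281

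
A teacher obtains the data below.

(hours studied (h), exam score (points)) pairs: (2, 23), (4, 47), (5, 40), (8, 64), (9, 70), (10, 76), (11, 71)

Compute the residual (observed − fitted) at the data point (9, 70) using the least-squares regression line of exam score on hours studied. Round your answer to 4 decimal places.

n = 7, Σx = 49, Σy = 391, Σxy = 3117, Σx² = 411
Sxx = Σx² − (Σx)²/n = 411 − 343 = 68
Sxy = Σxy − (Σx)(Σy)/n = 3117 − 2737 = 380
b = Sxy/Sxx = 380/68 = 5.588235
a = ȳ − b·x̄ = 55.857143 − 5.588235·7 = 16.739496
ŷ(9) = 16.739496 + 5.588235·9 = 67.033613
residual = y − ŷ = 70 − 67.033613 = 2.966387

2.9664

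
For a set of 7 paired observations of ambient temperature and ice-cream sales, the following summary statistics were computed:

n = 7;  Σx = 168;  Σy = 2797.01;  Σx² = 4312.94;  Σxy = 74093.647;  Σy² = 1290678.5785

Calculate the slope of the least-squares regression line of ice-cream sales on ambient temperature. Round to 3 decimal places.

Sxx = Σx² − (Σx)²/n = 4312.94 − 4032 = 280.94
Sxy = Σxy − (Σx)(Σy)/n = 74093.647 − 67128.24 = 6965.407
b = Sxy/Sxx = 6965.407/280.94 = 24.793219

24.793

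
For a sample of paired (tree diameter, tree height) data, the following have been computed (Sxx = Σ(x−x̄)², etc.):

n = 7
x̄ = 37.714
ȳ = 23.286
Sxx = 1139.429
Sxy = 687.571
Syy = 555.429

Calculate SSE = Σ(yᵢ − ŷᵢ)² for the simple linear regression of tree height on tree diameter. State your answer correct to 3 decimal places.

b = Sxy/Sxx = 687.571/1139.429 = 0.603435
SSE = Syy − b·Sxy = 555.429 − 0.603435·687.571 = 140.524798

140.525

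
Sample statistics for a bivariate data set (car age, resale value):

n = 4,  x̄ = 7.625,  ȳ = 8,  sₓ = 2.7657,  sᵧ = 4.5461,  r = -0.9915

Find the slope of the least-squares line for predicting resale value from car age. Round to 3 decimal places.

-1.630

b = r · sᵧ/sₓ = -0.9915 · 4.5461/2.7657 = -1.629771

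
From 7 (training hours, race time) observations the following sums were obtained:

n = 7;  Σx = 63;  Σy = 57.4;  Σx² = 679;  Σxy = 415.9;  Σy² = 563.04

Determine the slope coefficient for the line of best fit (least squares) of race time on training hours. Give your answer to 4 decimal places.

Sxx = Σx² − (Σx)²/n = 679 − 567 = 112
Sxy = Σxy − (Σx)(Σy)/n = 415.9 − 516.6 = -100.7
b = Sxy/Sxx = -100.7/112 = -0.899107

-0.8991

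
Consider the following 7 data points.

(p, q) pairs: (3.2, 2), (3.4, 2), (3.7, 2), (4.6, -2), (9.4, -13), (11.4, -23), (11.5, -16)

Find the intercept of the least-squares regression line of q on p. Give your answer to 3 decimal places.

n = 7, Σx = 47.2, Σy = -48, Σxy = -557, Σx² = 407.22
Sxx = Σx² − (Σx)²/n = 407.22 − 318.262857 = 88.957143
Sxy = Σxy − (Σx)(Σy)/n = -557 − (-323.657143) = -233.342857
b = Sxy/Sxx = -233.342857/88.957143 = -2.623093
a = ȳ − b·x̄ = -6.857143 − (-2.623093)·6.742857 = 10.829998

10.830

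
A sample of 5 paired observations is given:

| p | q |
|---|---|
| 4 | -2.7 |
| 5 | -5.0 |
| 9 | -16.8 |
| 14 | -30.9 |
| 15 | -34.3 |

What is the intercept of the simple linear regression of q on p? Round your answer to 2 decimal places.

n = 5, Σx = 47, Σy = -89.7, Σxy = -1134.1, Σx² = 543
Sxx = Σx² − (Σx)²/n = 543 − 441.8 = 101.2
Sxy = Σxy − (Σx)(Σy)/n = -1134.1 − (-843.18) = -290.92
b = Sxy/Sxx = -290.92/101.2 = -2.874704
a = ȳ − b·x̄ = -17.94 − (-2.874704)·9.4 = 9.082213

9.08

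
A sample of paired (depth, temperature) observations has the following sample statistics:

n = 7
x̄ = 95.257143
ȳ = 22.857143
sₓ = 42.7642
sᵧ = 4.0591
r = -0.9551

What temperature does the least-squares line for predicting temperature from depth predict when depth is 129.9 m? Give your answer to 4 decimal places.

19.7165

b = r · sᵧ/sₓ = -0.9551 · 4.0591/42.7642 = -0.090656
a = ȳ − b·x̄ = 22.857143 − (-0.090656)·95.257143 = 31.492808
ŷ(129.9) = a + b·129.9 = 31.492808 + (-0.090656)·129.9 = 19.716548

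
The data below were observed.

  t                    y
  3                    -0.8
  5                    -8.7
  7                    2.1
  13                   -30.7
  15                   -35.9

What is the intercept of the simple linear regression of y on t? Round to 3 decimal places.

n = 5, Σx = 43, Σy = -74, Σxy = -968.8, Σx² = 477
Sxx = Σx² − (Σx)²/n = 477 − 369.8 = 107.2
Sxy = Σxy − (Σx)(Σy)/n = -968.8 − (-636.4) = -332.4
b = Sxy/Sxx = -332.4/107.2 = -3.100746
a = ȳ − b·x̄ = -14.8 − (-3.100746)·8.6 = 11.866418

11.866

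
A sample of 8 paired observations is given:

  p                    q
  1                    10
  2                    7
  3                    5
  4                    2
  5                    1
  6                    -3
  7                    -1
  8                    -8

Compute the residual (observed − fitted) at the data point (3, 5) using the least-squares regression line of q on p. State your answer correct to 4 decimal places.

n = 8, Σx = 36, Σy = 13, Σxy = -37, Σx² = 204
Sxx = Σx² − (Σx)²/n = 204 − 162 = 42
Sxy = Σxy − (Σx)(Σy)/n = -37 − 58.5 = -95.5
b = Sxy/Sxx = -95.5/42 = -2.273810
a = ȳ − b·x̄ = 1.625 − (-2.273810)·4.5 = 11.857143
ŷ(3) = 11.857143 + (-2.273810)·3 = 5.035714
residual = y − ŷ = 5 − 5.035714 = -0.035714

-0.0357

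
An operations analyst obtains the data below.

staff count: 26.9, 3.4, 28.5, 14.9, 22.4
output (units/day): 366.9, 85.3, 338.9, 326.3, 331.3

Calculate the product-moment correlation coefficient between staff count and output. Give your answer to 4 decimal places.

0.8960

n = 5, Σx = 96.1, Σy = 1448.7, Σxy = 32101.27, Σx² = 2271.19, Σy² = 472976.29
Sxx = Σx² − (Σx)²/n = 2271.19 − 1847.042 = 424.148
Sxy = Σxy − (Σx)(Σy)/n = 32101.27 − 27844.014 = 4257.256
Syy = Σy² − (Σy)²/n = 472976.29 − 419746.338 = 53229.952
r = Sxy/√(Sxx·Syy) = 4257.256/√(22577377.680896) = 4257.256/4751.565814 = 0.895969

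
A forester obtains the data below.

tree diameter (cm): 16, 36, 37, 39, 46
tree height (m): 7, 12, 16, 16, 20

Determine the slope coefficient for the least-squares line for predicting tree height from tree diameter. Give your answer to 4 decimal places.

n = 5, Σx = 174, Σy = 71, Σxy = 2680, Σx² = 6558
Sxx = Σx² − (Σx)²/n = 6558 − 6055.2 = 502.8
Sxy = Σxy − (Σx)(Σy)/n = 2680 − 2470.8 = 209.2
b = Sxy/Sxx = 209.2/502.8 = 0.416070

0.4161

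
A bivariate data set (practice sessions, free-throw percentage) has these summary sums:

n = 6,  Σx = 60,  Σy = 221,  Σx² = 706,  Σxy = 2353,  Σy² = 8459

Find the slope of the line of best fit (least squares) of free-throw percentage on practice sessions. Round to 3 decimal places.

1.349

Sxx = Σx² − (Σx)²/n = 706 − 600 = 106
Sxy = Σxy − (Σx)(Σy)/n = 2353 − 2210 = 143
b = Sxy/Sxx = 143/106 = 1.349057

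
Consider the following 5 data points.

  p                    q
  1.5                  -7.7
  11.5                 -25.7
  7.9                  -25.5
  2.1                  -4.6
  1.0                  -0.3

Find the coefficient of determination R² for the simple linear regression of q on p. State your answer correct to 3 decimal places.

0.896

n = 5, Σx = 24, Σy = -63.8, Σxy = -518.51, Σx² = 202.32, Σy² = 1391.28
Sxx = Σx² − (Σx)²/n = 202.32 − 115.2 = 87.12
Sxy = Σxy − (Σx)(Σy)/n = -518.51 − (-306.24) = -212.27
Syy = Σy² − (Σy)²/n = 1391.28 − 814.088 = 577.192
R² = Sxy²/(Sxx·Syy) = (-212.27)²/(87.12·577.192) = 0.896064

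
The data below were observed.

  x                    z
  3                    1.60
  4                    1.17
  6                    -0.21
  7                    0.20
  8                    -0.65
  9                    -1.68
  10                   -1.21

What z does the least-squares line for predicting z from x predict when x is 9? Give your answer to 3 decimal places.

n = 7, Σx = 47, Σy = -0.78, Σxy = -22.8, Σx² = 355
Sxx = Σx² − (Σx)²/n = 355 − 315.571429 = 39.428571
Sxy = Σxy − (Σx)(Σy)/n = -22.8 − (-5.237143) = -17.562857
b = Sxy/Sxx = -17.562857/39.428571 = -0.445435
a = ȳ − b·x̄ = -0.111429 − (-0.445435)·6.714286 = 2.879348
ŷ(9) = a + b·9 = 2.879348 + (-0.445435)·9 = -1.129565

-1.130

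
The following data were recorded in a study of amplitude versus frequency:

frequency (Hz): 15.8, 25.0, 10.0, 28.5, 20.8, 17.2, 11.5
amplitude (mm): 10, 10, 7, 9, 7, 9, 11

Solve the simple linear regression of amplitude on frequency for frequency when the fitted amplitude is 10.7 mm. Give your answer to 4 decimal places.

232.9864

n = 7, Σx = 128.8, Σy = 63, Σxy = 1161.4, Σx² = 2647.62
Sxx = Σx² − (Σx)²/n = 2647.62 − 2369.92 = 277.7
Sxy = Σxy − (Σx)(Σy)/n = 1161.4 − 1159.2 = 2.2
b = Sxy/Sxx = 2.2/277.7 = 0.007922
a = ȳ − b·x̄ = 9 − 0.007922·18.4 = 8.854231
Set a + b·x = 10.7: x = (10.7 − 8.854231) / 0.007922 = 232.986364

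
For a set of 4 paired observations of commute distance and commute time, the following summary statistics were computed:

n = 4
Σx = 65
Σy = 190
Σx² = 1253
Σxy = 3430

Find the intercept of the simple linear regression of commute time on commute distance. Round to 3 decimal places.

19.212

Sxx = Σx² − (Σx)²/n = 1253 − 1056.25 = 196.75
Sxy = Σxy − (Σx)(Σy)/n = 3430 − 3087.5 = 342.5
b = Sxy/Sxx = 342.5/196.75 = 1.740788
a = ȳ − b·x̄ = 47.5 − 1.740788·16.25 = 19.212198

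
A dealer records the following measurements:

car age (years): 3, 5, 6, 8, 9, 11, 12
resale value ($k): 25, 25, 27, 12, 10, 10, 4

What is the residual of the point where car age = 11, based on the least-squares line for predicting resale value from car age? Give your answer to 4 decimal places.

n = 7, Σx = 54, Σy = 113, Σxy = 706, Σx² = 480
Sxx = Σx² − (Σx)²/n = 480 − 416.571429 = 63.428571
Sxy = Σxy − (Σx)(Σy)/n = 706 − 871.714286 = -165.714286
b = Sxy/Sxx = -165.714286/63.428571 = -2.612613
a = ȳ − b·x̄ = 16.142857 − (-2.612613)·7.714286 = 36.297297
ŷ(11) = 36.297297 + (-2.612613)·11 = 7.558559
residual = y − ŷ = 10 − 7.558559 = 2.441441

2.4414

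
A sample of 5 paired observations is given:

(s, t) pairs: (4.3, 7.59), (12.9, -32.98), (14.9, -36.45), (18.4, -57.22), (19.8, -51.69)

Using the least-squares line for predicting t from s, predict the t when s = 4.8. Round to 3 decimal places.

3.828

n = 5, Σx = 70.3, Σy = -170.75, Σxy = -3012.22, Σx² = 1137.51
Sxx = Σx² − (Σx)²/n = 1137.51 − 988.418 = 149.092
Sxy = Σxy − (Σx)(Σy)/n = -3012.22 − (-2400.745) = -611.475
b = Sxy/Sxx = -611.475/149.092 = -4.101327
a = ȳ − b·x̄ = -34.15 − (-4.101327)·14.06 = 23.514653
ŷ(4.8) = a + b·4.8 = 23.514653 + (-4.101327)·4.8 = 3.828285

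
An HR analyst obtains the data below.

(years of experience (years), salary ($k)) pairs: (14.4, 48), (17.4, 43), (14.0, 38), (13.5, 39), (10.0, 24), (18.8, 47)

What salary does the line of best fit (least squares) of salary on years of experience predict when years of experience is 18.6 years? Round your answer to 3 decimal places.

n = 6, Σx = 88.1, Σy = 239, Σxy = 3621.5, Σx² = 1341.81
Sxx = Σx² − (Σx)²/n = 1341.81 − 1293.601667 = 48.208333
Sxy = Σxy − (Σx)(Σy)/n = 3621.5 − 3509.316667 = 112.183333
b = Sxy/Sxx = 112.183333/48.208333 = 2.327053
a = ȳ − b·x̄ = 39.833333 − 2.327053·14.683333 = 5.664443
ŷ(18.6) = a + b·18.6 = 5.664443 + 2.327053·18.6 = 48.947623

48.948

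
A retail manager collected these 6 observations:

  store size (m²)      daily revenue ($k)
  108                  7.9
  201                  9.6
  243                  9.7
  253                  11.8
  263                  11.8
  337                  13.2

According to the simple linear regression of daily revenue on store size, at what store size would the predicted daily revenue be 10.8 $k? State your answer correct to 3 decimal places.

239.739

n = 6, Σx = 1405, Σy = 64, Σxy = 15677.1, Σx² = 357861
Sxx = Σx² − (Σx)²/n = 357861 − 329004.166667 = 28856.833333
Sxy = Σxy − (Σx)(Σy)/n = 15677.1 − 14986.666667 = 690.433333
b = Sxy/Sxx = 690.433333/28856.833333 = 0.023926
a = ȳ − b·x̄ = 10.666667 − 0.023926·234.166667 = 5.063957
Set a + b·x = 10.8: x = (10.8 − 5.063957) / 0.023926 = 239.739367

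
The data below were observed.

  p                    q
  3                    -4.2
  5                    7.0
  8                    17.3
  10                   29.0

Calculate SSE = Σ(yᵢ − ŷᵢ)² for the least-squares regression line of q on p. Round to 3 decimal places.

n = 4, Σx = 26, Σy = 49.1, Σxy = 450.8, Σx² = 198, Σy² = 1206.93
Sxx = Σx² − (Σx)²/n = 198 − 169 = 29
Sxy = Σxy − (Σx)(Σy)/n = 450.8 − 319.15 = 131.65
Syy = Σy² − (Σy)²/n = 1206.93 − 602.7025 = 604.2275
b = Sxy/Sxx = 131.65/29 = 4.539655
SSE = Syy − b·Sxy = 604.2275 − 4.539655·131.65 = 6.581897

6.582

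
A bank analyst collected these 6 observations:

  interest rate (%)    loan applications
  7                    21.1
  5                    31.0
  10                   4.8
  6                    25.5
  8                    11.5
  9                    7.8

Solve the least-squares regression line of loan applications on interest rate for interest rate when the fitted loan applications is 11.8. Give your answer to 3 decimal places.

n = 6, Σx = 45, Σy = 101.7, Σxy = 665.9, Σx² = 355
Sxx = Σx² − (Σx)²/n = 355 − 337.5 = 17.5
Sxy = Σxy − (Σx)(Σy)/n = 665.9 − 762.75 = -96.85
b = Sxy/Sxx = -96.85/17.5 = -5.534286
a = ȳ − b·x̄ = 16.95 − (-5.534286)·7.5 = 58.457143
Set a + b·x = 11.8: x = (11.8 − 58.457143) / (-5.534286) = 8.430563

8.431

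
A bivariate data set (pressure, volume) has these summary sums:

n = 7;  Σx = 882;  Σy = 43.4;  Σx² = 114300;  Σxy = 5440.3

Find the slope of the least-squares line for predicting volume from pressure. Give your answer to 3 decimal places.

-0.009

Sxx = Σx² − (Σx)²/n = 114300 − 111132 = 3168
Sxy = Σxy − (Σx)(Σy)/n = 5440.3 − 5468.4 = -28.1
b = Sxy/Sxx = -28.1/3168 = -0.008870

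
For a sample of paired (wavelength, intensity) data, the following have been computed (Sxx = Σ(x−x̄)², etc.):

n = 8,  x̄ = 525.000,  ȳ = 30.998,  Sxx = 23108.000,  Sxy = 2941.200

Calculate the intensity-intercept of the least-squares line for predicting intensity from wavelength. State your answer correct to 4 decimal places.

-35.8243

b = Sxy/Sxx = 2941.2/23108 = 0.127281
a = ȳ − b·x̄ = 30.998 − 0.127281·525 = -35.824313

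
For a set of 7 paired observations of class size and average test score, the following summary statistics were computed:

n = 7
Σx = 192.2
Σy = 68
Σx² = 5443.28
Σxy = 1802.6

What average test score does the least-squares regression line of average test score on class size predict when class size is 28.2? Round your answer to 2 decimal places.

Sxx = Σx² − (Σx)²/n = 5443.28 − 5277.262857 = 166.017143
Sxy = Σxy − (Σx)(Σy)/n = 1802.6 − 1867.085714 = -64.485714
b = Sxy/Sxx = -64.485714/166.017143 = -0.388428
a = ȳ − b·x̄ = 9.714286 − (-0.388428)·27.457143 = 20.379410
ŷ(28.2) = a + b·28.2 = 20.379410 + (-0.388428)·28.2 = 9.425739

9.43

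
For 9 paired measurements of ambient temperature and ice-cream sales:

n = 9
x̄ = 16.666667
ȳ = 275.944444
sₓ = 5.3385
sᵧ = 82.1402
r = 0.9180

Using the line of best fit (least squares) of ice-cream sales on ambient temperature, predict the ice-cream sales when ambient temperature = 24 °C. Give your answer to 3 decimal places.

b = r · sᵧ/sₓ = 0.918 · 82.1402/5.3385 = 14.124699
a = ȳ − b·x̄ = 275.944444 − 14.124699·16.666667 = 40.532796
ŷ(24) = a + b·24 = 40.532796 + 14.124699·24 = 379.525563

379.526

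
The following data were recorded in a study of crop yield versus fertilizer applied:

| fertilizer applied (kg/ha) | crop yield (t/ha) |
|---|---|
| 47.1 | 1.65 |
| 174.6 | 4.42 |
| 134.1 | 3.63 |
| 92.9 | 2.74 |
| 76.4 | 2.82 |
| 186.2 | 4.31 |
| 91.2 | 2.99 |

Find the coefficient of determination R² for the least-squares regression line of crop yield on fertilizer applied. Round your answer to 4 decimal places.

n = 7, Σx = 802.5, Σy = 22.56, Σxy = 2881.434, Σx² = 108141.63, Σy² = 78.412
Sxx = Σx² − (Σx)²/n = 108141.63 − 92000.892857 = 16140.737143
Sxy = Σxy − (Σx)(Σy)/n = 2881.434 − 2586.342857 = 295.091143
Syy = Σy² − (Σy)²/n = 78.412 − 72.707657 = 5.704343
R² = Sxy²/(Sxx·Syy) = (295.091143)²/(16140.737143·5.704343) = 0.945765

0.9458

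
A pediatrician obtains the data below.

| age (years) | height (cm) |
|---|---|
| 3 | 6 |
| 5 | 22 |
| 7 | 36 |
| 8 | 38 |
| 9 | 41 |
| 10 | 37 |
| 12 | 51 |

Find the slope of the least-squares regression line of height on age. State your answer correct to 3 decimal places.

n = 7, Σx = 54, Σy = 231, Σxy = 2035, Σx² = 472
Sxx = Σx² − (Σx)²/n = 472 − 416.571429 = 55.428571
Sxy = Σxy − (Σx)(Σy)/n = 2035 − 1782 = 253
b = Sxy/Sxx = 253/55.428571 = 4.564433

4.564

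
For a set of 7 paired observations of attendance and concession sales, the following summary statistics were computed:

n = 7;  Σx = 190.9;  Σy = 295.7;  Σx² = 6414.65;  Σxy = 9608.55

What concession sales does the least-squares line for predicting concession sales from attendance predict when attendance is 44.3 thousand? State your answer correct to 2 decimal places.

64.00

Sxx = Σx² − (Σx)²/n = 6414.65 − 5206.115714 = 1208.534286
Sxy = Σxy − (Σx)(Σy)/n = 9608.55 − 8064.161429 = 1544.388571
b = Sxy/Sxx = 1544.388571/1208.534286 = 1.277902
a = ȳ − b·x̄ = 42.242857 − 1.277902·27.271429 = 7.392640
ŷ(44.3) = a + b·44.3 = 7.392640 + 1.277902·44.3 = 64.003705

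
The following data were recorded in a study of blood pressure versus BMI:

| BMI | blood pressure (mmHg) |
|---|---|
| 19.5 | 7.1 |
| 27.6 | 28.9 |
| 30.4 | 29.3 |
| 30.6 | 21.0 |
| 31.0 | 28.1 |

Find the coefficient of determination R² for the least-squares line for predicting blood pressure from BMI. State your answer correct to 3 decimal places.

0.744

n = 5, Σx = 139.1, Σy = 114.4, Σxy = 3340.51, Σx² = 3963.53, Σy² = 2974.72
Sxx = Σx² − (Σx)²/n = 3963.53 − 3869.762 = 93.768
Sxy = Σxy − (Σx)(Σy)/n = 3340.51 − 3182.608 = 157.902
Syy = Σy² − (Σy)²/n = 2974.72 − 2617.472 = 357.248
R² = Sxy²/(Sxx·Syy) = (157.902)²/(93.768·357.248) = 0.744305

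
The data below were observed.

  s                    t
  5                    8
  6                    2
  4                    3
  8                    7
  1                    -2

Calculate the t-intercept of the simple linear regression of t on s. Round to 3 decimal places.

-2.060

n = 5, Σx = 24, Σy = 18, Σxy = 118, Σx² = 142
Sxx = Σx² − (Σx)²/n = 142 − 115.2 = 26.8
Sxy = Σxy − (Σx)(Σy)/n = 118 − 86.4 = 31.6
b = Sxy/Sxx = 31.6/26.8 = 1.179104
a = ȳ − b·x̄ = 3.6 − 1.179104·4.8 = -2.059701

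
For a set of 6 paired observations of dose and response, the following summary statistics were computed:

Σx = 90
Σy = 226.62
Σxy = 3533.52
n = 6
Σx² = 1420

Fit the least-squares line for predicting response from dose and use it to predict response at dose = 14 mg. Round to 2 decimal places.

35.85

Sxx = Σx² − (Σx)²/n = 1420 − 1350 = 70
Sxy = Σxy − (Σx)(Σy)/n = 3533.52 − 3399.3 = 134.22
b = Sxy/Sxx = 134.22/70 = 1.917429
a = ȳ − b·x̄ = 37.77 − 1.917429·15 = 9.008571
ŷ(14) = a + b·14 = 9.008571 + 1.917429·14 = 35.852571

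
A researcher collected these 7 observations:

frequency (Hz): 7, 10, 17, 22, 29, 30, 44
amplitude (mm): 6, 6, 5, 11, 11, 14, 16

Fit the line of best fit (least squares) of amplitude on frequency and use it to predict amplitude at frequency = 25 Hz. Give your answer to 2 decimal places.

10.56

n = 7, Σx = 159, Σy = 69, Σxy = 1872, Σx² = 4599
Sxx = Σx² − (Σx)²/n = 4599 − 3611.571429 = 987.428571
Sxy = Σxy − (Σx)(Σy)/n = 1872 − 1567.285714 = 304.714286
b = Sxy/Sxx = 304.714286/987.428571 = 0.308594
a = ȳ − b·x̄ = 9.857143 − 0.308594·22.714286 = 2.847656
ŷ(25) = a + b·25 = 2.847656 + 0.308594·25 = 10.5625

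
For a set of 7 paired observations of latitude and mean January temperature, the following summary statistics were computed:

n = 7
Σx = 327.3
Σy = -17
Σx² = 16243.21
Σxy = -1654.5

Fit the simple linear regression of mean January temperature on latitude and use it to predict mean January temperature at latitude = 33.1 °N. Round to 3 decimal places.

10.066

Sxx = Σx² − (Σx)²/n = 16243.21 − 15303.612857 = 939.597143
Sxy = Σxy − (Σx)(Σy)/n = -1654.5 − (-794.871429) = -859.628571
b = Sxy/Sxx = -859.628571/939.597143 = -0.914891
a = ȳ − b·x̄ = -2.428571 − (-0.914891)·46.757143 = 40.349098
ŷ(33.1) = a + b·33.1 = 40.349098 + (-0.914891)·33.1 = 10.066220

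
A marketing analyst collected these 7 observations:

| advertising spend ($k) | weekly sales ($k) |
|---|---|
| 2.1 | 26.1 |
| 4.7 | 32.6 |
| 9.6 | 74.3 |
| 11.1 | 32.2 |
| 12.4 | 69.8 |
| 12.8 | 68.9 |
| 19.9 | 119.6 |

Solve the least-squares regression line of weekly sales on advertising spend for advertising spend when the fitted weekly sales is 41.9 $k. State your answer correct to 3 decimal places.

n = 7, Σx = 72.6, Σy = 423.5, Σxy = 5406.21, Σx² = 955.48
Sxx = Σx² − (Σx)²/n = 955.48 − 752.965714 = 202.514286
Sxy = Σxy − (Σx)(Σy)/n = 5406.21 − 4392.3 = 1013.91
b = Sxy/Sxx = 1013.91/202.514286 = 5.006610
a = ȳ − b·x̄ = 60.5 − 5.006610·10.371429 = 8.574304
Set a + b·x = 41.9: x = (41.9 − 8.574304) / 5.006610 = 6.656340

6.656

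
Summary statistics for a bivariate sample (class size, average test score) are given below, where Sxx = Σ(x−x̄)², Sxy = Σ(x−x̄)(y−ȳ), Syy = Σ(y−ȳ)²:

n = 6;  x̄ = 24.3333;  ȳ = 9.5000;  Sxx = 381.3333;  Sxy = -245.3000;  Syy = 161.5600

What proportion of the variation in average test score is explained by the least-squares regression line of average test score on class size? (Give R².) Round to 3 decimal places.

R² = Sxy²/(Sxx·Syy) = (-245.3)²/(381.3333·161.56) = 0.976690

0.977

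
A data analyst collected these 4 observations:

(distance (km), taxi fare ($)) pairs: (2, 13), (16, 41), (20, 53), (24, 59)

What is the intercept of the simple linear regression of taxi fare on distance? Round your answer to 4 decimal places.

n = 4, Σx = 62, Σy = 166, Σxy = 3158, Σx² = 1236
Sxx = Σx² − (Σx)²/n = 1236 − 961 = 275
Sxy = Σxy − (Σx)(Σy)/n = 3158 − 2573 = 585
b = Sxy/Sxx = 585/275 = 2.127273
a = ȳ − b·x̄ = 41.5 − 2.127273·15.5 = 8.527273

8.5273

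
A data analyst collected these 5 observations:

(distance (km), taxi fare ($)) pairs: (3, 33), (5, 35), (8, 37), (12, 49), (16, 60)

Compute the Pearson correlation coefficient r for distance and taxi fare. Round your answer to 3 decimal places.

n = 5, Σx = 44, Σy = 214, Σxy = 2118, Σx² = 498, Σy² = 9684
Sxx = Σx² − (Σx)²/n = 498 − 387.2 = 110.8
Sxy = Σxy − (Σx)(Σy)/n = 2118 − 1883.2 = 234.8
Syy = Σy² − (Σy)²/n = 9684 − 9159.2 = 524.8
r = Sxy/√(Sxx·Syy) = 234.8/√(58147.84) = 234.8/241.138632 = 0.973714

0.974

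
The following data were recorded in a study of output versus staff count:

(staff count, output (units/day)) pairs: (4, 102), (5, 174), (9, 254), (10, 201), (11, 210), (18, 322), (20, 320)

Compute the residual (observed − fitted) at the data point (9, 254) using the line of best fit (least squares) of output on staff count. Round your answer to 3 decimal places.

n = 7, Σx = 77, Σy = 1583, Σxy = 20080, Σx² = 1067
Sxx = Σx² − (Σx)²/n = 1067 − 847 = 220
Sxy = Σxy − (Σx)(Σy)/n = 20080 − 17413 = 2667
b = Sxy/Sxx = 2667/220 = 12.122727
a = ȳ − b·x̄ = 226.142857 − 12.122727·11 = 92.792857
ŷ(9) = 92.792857 + 12.122727·9 = 201.897403
residual = y − ŷ = 254 − 201.897403 = 52.102597

52.103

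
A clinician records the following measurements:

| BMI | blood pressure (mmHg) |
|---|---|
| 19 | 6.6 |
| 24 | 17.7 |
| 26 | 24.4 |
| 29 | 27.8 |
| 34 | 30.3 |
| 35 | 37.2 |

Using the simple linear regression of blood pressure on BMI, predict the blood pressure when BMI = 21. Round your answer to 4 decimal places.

n = 6, Σx = 167, Σy = 144, Σxy = 4323, Σx² = 4835
Sxx = Σx² − (Σx)²/n = 4835 − 4648.166667 = 186.833333
Sxy = Σxy − (Σx)(Σy)/n = 4323 − 4008 = 315
b = Sxy/Sxx = 315/186.833333 = 1.685995
a = ȳ − b·x̄ = 24 − 1.685995·27.833333 = -22.926851
ŷ(21) = a + b·21 = -22.926851 + 1.685995·21 = 12.479037

12.4790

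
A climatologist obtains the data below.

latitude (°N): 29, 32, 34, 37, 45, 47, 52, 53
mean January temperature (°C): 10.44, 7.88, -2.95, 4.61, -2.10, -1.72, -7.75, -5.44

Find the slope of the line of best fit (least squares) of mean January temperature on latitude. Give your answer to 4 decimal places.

n = 8, Σx = 329, Σy = 2.97, Σxy = -241.47, Σx² = 14137
Sxx = Σx² − (Σx)²/n = 14137 − 13530.125 = 606.875
Sxy = Σxy − (Σx)(Σy)/n = -241.47 − 122.14125 = -363.61125
b = Sxy/Sxx = -363.61125/606.875 = -0.599153

-0.5992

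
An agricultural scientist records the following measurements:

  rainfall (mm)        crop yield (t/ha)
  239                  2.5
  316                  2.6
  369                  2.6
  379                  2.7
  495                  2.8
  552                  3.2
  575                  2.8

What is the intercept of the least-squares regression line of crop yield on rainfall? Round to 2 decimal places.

2.12

n = 7, Σx = 2925, Σy = 19.2, Σxy = 8164.2, Σx² = 1317133
Sxx = Σx² − (Σx)²/n = 1317133 − 1222232.142857 = 94900.857143
Sxy = Σxy − (Σx)(Σy)/n = 8164.2 − 8022.857143 = 141.342857
b = Sxy/Sxx = 141.342857/94900.857143 = 0.001489
a = ȳ − b·x̄ = 2.742857 − 0.001489·417.857143 = 2.120512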